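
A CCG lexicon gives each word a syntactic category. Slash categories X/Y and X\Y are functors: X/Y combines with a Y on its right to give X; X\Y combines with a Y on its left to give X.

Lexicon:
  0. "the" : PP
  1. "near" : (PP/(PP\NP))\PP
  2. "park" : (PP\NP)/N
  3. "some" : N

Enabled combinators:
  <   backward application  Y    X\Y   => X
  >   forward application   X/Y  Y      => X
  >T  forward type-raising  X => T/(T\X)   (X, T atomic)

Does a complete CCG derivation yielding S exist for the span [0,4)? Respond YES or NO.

PP (PP/(PP\NP))\PP (PP\NP)/N N
CKY chart[0,4] = {N/(N\PP), NP/(NP\PP), PP, PP/(PP\PP), S/(S\PP)}; S ∉ chart

NO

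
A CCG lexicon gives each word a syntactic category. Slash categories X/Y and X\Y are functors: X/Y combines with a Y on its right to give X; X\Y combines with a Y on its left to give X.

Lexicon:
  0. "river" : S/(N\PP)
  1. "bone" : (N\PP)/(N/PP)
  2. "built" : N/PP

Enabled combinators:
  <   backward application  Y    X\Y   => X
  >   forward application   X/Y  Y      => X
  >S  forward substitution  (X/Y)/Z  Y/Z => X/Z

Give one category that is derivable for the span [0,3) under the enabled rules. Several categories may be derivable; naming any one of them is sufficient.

[0,3] S   >
  [0,1] "river" : S/(N\PP)
  [1,3] N\PP   >
    [1,2] "bone" : (N\PP)/(N/PP)
    [2,3] "built" : N/PP

S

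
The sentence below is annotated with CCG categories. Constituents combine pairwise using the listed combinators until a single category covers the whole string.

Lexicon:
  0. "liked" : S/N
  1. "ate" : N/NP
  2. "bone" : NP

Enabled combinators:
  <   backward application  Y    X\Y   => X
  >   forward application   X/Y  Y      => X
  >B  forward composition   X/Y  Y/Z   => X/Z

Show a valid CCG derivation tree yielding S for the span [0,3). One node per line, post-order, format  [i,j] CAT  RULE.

[0,3] S   >
  [0,1] "liked" : S/N
  [1,3] N   >
    [1,2] "ate" : N/NP
    [2,3] "bone" : NP

[0,1] S/N  lex  "liked"
[1,2] N/NP  lex  "ate"
[2,3] NP  lex  "bone"
[1,3] N  >  k=2
[0,3] S  >  k=1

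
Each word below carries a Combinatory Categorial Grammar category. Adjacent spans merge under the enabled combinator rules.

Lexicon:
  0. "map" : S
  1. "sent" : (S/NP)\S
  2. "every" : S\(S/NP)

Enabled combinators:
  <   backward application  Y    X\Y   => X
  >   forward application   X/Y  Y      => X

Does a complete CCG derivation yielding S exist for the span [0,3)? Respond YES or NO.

YES

[0,3] S   <
  [0,2] S/NP   <
    [0,1] "map" : S
    [1,2] "sent" : (S/NP)\S
  [2,3] "every" : S\(S/NP)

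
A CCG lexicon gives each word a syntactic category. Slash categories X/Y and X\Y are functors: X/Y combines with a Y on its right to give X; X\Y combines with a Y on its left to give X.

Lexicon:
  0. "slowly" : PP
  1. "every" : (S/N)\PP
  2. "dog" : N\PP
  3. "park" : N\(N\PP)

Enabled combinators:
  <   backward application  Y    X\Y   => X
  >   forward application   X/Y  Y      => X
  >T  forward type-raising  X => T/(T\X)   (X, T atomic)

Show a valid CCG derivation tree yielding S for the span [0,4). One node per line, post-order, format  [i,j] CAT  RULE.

[0,1] PP  lex  "slowly"
[1,2] (S/N)\PP  lex  "every"
[0,2] S/N  <  k=1
[2,3] N\PP  lex  "dog"
[3,4] N\(N\PP)  lex  "park"
[2,4] N  <  k=3
[0,4] S  >  k=2

[0,4] S   >
  [0,2] S/N   <
    [0,1] "slowly" : PP
    [1,2] "every" : (S/N)\PP
  [2,4] N   <
    [2,3] "dog" : N\PP
    [3,4] "park" : N\(N\PP)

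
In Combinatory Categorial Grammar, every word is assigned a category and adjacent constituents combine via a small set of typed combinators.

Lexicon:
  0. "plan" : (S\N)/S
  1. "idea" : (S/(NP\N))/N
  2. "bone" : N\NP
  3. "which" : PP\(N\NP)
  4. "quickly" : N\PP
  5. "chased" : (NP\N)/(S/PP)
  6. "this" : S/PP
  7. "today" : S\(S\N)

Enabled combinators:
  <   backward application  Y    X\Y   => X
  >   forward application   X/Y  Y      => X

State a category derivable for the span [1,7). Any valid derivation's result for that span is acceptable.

S

[0,8] S   <
  [0,7] S\N   >
    [0,1] "plan" : (S\N)/S
    [1,7] S   >
      [1,5] S/(NP\N)   >
        [1,2] "idea" : (S/(NP\N))/N
        [2,5] N   <
          [2,4] PP   <
            [2,3] "bone" : N\NP
            [3,4] "which" : PP\(N\NP)
          [4,5] "quickly" : N\PP
      [5,7] NP\N   >
        [5,6] "chased" : (NP\N)/(S/PP)
        [6,7] "this" : S/PP
  [7,8] "today" : S\(S\N)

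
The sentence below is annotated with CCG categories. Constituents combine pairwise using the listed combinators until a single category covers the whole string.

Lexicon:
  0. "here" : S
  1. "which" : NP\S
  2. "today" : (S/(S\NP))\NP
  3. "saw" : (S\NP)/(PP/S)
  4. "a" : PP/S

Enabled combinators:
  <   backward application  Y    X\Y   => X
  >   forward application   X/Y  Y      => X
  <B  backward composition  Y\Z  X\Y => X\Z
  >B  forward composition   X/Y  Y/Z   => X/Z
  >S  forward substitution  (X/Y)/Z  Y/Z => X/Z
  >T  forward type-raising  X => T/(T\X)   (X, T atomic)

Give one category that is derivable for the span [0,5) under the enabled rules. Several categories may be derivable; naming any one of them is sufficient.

[0,5] S   >
  [0,3] S/(S\NP)   <
    [0,2] NP   <
      [0,1] "here" : S
      [1,2] "which" : NP\S
    [2,3] "today" : (S/(S\NP))\NP
  [3,5] S\NP   >
    [3,4] "saw" : (S\NP)/(PP/S)
    [4,5] "a" : PP/S

S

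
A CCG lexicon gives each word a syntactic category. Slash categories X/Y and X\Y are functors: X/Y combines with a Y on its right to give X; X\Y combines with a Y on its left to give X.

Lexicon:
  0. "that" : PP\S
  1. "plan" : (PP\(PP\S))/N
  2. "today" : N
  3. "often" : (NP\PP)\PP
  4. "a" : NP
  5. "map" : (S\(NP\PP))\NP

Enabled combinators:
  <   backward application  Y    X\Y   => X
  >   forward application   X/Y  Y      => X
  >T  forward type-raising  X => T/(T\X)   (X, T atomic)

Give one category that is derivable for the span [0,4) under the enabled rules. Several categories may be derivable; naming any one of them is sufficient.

[0,6] S   <
  [0,4] NP\PP   <
    [0,3] PP   <
      [0,1] "that" : PP\S
      [1,3] PP\(PP\S)   >
        [1,2] "plan" : (PP\(PP\S))/N
        [2,3] "today" : N
    [3,4] "often" : (NP\PP)\PP
  [4,6] S\(NP\PP)   <
    [4,5] "a" : NP
    [5,6] "map" : (S\(NP\PP))\NP

NP\PP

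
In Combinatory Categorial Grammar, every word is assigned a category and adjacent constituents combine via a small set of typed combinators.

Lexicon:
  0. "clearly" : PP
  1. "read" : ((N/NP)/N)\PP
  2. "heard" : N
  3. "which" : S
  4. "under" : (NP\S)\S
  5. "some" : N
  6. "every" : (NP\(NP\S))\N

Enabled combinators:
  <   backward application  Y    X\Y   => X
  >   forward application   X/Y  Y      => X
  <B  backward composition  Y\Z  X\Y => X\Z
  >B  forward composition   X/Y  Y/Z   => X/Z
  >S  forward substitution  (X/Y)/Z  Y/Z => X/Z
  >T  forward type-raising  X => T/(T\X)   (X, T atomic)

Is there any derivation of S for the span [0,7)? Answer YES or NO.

PP ((N/NP)/N)\PP N S (NP\S)\S N (NP\(NP\S))\N
CKY chart[0,7] = {N, N/(NP\NP), N/(N\N), NP/(NP\N), PP/(PP\N), S/(S\N)}; S ∉ chart

NO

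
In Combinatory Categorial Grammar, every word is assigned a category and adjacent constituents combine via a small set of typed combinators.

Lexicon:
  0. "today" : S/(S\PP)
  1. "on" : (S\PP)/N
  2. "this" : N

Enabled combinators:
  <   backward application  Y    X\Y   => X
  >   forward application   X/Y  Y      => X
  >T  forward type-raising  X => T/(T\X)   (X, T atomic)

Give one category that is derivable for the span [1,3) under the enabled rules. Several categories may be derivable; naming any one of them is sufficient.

[0,3] S   >
  [0,1] "today" : S/(S\PP)
  [1,3] S\PP   >
    [1,2] "on" : (S\PP)/N
    [2,3] "this" : N

S\PP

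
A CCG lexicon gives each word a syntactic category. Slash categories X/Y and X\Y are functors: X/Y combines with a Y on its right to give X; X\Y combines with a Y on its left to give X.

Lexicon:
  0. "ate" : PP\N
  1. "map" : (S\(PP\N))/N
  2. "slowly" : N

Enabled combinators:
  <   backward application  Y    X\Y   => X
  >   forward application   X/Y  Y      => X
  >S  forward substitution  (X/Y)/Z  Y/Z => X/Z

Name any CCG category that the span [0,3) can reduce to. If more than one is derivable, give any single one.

[0,3] S   <
  [0,1] "ate" : PP\N
  [1,3] S\(PP\N)   >
    [1,2] "map" : (S\(PP\N))/N
    [2,3] "slowly" : N

S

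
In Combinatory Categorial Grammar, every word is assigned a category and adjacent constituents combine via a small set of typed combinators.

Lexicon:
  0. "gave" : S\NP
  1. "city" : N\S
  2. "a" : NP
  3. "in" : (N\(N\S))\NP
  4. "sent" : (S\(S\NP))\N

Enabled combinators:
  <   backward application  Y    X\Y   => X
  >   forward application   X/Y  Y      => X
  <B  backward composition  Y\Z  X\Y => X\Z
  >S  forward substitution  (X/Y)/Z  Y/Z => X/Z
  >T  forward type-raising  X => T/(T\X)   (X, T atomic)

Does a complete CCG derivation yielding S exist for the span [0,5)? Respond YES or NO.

[0,5] S   <
  [0,1] "gave" : S\NP
  [1,5] S\(S\NP)   <
    [1,4] N   <
      [1,2] "city" : N\S
      [2,4] N\(N\S)   <
        [2,3] "a" : NP
        [3,4] "in" : (N\(N\S))\NP
    [4,5] "sent" : (S\(S\NP))\N

YES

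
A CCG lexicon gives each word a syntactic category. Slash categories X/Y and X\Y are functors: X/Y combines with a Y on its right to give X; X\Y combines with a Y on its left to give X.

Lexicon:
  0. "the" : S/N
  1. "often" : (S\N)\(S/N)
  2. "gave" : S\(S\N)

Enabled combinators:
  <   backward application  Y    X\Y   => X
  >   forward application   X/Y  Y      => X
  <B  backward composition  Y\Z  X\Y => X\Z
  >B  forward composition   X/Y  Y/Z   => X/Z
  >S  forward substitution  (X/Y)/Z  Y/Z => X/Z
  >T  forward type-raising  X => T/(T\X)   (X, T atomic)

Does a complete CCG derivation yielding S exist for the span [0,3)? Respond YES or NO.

[0,3] S   <
  [0,2] S\N   <
    [0,1] "the" : S/N
    [1,2] "often" : (S\N)\(S/N)
  [2,3] "gave" : S\(S\N)

YES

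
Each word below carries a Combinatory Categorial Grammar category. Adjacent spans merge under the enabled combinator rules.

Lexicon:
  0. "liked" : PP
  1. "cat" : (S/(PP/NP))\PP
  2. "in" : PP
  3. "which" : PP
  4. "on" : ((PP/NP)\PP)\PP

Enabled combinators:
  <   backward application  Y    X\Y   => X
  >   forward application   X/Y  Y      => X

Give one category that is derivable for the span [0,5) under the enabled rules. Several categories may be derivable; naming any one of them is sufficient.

[0,5] S   >
  [0,2] S/(PP/NP)   <
    [0,1] "liked" : PP
    [1,2] "cat" : (S/(PP/NP))\PP
  [2,5] PP/NP   <
    [2,3] "in" : PP
    [3,5] (PP/NP)\PP   <
      [3,4] "which" : PP
      [4,5] "on" : ((PP/NP)\PP)\PP

S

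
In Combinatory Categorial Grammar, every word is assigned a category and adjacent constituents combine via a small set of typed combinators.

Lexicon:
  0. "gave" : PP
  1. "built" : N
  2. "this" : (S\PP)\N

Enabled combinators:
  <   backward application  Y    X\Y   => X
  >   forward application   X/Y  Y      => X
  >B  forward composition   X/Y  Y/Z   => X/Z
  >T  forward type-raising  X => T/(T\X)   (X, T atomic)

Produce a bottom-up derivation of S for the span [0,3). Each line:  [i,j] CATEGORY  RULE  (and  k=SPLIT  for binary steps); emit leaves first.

[0,3] S   >
  [0,1] S/(S\PP)   >T
    [0,1] "gave" : PP
  [1,3] S\PP   <
    [1,2] "built" : N
    [2,3] "this" : (S\PP)\N

[0,1] PP  lex  "gave"
[0,1] S/(S\PP)  >T
[1,2] N  lex  "built"
[2,3] (S\PP)\N  lex  "this"
[1,3] S\PP  <  k=2
[0,3] S  >  k=1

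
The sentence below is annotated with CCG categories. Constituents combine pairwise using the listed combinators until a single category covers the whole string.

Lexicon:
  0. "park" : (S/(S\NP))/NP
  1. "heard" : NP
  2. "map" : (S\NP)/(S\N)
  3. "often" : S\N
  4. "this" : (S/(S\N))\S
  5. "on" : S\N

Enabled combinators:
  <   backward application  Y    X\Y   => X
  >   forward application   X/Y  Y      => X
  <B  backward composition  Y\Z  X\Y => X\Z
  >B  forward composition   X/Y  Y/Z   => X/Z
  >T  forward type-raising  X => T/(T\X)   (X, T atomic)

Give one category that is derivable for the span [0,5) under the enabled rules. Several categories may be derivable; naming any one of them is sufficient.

S/(S\N)

[0,6] S   >
  [0,5] S/(S\N)   <
    [0,4] S   >
      [0,2] S/(S\NP)   >
        [0,1] "park" : (S/(S\NP))/NP
        [1,2] "heard" : NP
      [2,4] S\NP   >
        [2,3] "map" : (S\NP)/(S\N)
        [3,4] "often" : S\N
    [4,5] "this" : (S/(S\N))\S
  [5,6] "on" : S\N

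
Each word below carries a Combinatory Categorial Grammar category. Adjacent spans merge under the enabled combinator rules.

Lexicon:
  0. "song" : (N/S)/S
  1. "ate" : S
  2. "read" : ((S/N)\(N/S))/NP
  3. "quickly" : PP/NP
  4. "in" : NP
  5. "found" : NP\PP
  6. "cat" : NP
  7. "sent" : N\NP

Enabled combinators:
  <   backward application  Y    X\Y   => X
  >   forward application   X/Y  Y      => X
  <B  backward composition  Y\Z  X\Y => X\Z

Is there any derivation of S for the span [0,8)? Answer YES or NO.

YES

[0,8] S   >
  [0,6] S/N   <
    [0,2] N/S   >
      [0,1] "song" : (N/S)/S
      [1,2] "ate" : S
    [2,6] (S/N)\(N/S)   >
      [2,3] "read" : ((S/N)\(N/S))/NP
      [3,6] NP   <
        [3,5] PP   >
          [3,4] "quickly" : PP/NP
          [4,5] "in" : NP
        [5,6] "found" : NP\PP
  [6,8] N   <
    [6,7] "cat" : NP
    [7,8] "sent" : N\NP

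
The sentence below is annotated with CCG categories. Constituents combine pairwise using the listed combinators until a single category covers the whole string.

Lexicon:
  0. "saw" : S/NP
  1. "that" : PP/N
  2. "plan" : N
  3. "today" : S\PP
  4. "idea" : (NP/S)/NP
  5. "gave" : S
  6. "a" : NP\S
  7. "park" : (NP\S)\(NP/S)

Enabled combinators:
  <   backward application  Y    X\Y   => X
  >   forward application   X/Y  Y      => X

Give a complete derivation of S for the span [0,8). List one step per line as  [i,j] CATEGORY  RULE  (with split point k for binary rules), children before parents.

[0,8] S   >
  [0,1] "saw" : S/NP
  [1,8] NP   <
    [1,4] S   <
      [1,3] PP   >
        [1,2] "that" : PP/N
        [2,3] "plan" : N
      [3,4] "today" : S\PP
    [4,8] NP\S   <
      [4,7] NP/S   >
        [4,5] "idea" : (NP/S)/NP
        [5,7] NP   <
          [5,6] "gave" : S
          [6,7] "a" : NP\S
      [7,8] "park" : (NP\S)\(NP/S)

[0,1] S/NP  lex  "saw"
[1,2] PP/N  lex  "that"
[2,3] N  lex  "plan"
[1,3] PP  >  k=2
[3,4] S\PP  lex  "today"
[1,4] S  <  k=3
[4,5] (NP/S)/NP  lex  "idea"
[5,6] S  lex  "gave"
[6,7] NP\S  lex  "a"
[5,7] NP  <  k=6
[4,7] NP/S  >  k=5
[7,8] (NP\S)\(NP/S)  lex  "park"
[4,8] NP\S  <  k=7
[1,8] NP  <  k=4
[0,8] S  >  k=1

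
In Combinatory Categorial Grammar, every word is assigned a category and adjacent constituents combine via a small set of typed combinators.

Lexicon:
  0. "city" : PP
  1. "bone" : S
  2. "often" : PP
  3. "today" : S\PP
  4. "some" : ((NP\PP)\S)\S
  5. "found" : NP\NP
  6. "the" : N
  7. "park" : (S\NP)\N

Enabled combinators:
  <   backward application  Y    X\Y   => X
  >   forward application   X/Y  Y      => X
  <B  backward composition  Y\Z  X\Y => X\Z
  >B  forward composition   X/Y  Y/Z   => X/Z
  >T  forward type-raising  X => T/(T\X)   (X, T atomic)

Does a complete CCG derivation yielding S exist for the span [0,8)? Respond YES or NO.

[0,8] S   <
  [0,5] NP   <
    [0,1] "city" : PP
    [1,5] NP\PP   <
      [1,2] "bone" : S
      [2,5] (NP\PP)\S   <
        [2,4] S   <
          [2,3] "often" : PP
          [3,4] "today" : S\PP
        [4,5] "some" : ((NP\PP)\S)\S
  [5,8] S\NP   <B
    [5,6] "found" : NP\NP
    [6,8] S\NP   <
      [6,7] "the" : N
      [7,8] "park" : (S\NP)\N

YES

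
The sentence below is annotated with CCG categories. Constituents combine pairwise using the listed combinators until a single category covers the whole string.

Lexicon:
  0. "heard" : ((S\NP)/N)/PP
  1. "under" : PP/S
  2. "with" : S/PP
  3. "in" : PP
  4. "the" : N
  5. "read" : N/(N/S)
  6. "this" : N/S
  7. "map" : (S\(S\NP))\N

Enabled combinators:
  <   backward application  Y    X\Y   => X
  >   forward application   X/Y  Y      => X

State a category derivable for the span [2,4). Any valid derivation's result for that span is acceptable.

S

[0,8] S   <
  [0,5] S\NP   >
    [0,4] (S\NP)/N   >
      [0,1] "heard" : ((S\NP)/N)/PP
      [1,4] PP   >
        [1,2] "under" : PP/S
        [2,4] S   >
          [2,3] "with" : S/PP
          [3,4] "in" : PP
    [4,5] "the" : N
  [5,8] S\(S\NP)   <
    [5,7] N   >
      [5,6] "read" : N/(N/S)
      [6,7] "this" : N/S
    [7,8] "map" : (S\(S\NP))\N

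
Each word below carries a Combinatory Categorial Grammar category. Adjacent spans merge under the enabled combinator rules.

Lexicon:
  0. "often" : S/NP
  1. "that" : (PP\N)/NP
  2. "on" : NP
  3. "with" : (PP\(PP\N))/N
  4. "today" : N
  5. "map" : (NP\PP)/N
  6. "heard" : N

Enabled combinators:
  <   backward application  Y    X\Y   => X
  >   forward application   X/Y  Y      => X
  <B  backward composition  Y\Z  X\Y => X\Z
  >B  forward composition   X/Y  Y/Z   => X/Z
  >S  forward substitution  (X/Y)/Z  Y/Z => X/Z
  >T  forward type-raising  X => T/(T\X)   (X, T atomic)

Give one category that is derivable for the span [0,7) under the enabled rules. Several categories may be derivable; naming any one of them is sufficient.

S

[0,7] S   >
  [0,1] "often" : S/NP
  [1,7] NP   <
    [1,5] PP   <
      [1,3] PP\N   >
        [1,2] "that" : (PP\N)/NP
        [2,3] "on" : NP
      [3,5] PP\(PP\N)   >
        [3,4] "with" : (PP\(PP\N))/N
        [4,5] "today" : N
    [5,7] NP\PP   >
      [5,6] "map" : (NP\PP)/N
      [6,7] "heard" : N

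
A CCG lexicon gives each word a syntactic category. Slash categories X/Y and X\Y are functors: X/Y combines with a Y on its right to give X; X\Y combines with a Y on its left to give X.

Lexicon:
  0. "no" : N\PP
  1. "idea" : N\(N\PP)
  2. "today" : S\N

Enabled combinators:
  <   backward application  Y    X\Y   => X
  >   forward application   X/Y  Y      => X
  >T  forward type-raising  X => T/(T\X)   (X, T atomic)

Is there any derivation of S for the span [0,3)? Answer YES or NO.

YES

[0,3] S   <
  [0,2] N   <
    [0,1] "no" : N\PP
    [1,2] "idea" : N\(N\PP)
  [2,3] "today" : S\N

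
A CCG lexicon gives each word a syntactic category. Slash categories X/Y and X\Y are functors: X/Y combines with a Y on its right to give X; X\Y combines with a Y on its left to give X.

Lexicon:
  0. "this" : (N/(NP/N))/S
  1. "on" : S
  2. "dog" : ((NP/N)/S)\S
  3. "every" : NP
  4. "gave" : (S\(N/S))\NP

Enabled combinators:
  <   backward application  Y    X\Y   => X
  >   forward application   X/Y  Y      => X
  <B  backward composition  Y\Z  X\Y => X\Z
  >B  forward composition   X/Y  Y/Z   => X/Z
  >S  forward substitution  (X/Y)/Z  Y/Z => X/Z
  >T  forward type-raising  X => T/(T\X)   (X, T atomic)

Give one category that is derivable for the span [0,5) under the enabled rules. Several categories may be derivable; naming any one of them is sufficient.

[0,5] S   <
  [0,3] N/S   >S
    [0,1] "this" : (N/(NP/N))/S
    [1,3] (NP/N)/S   <
      [1,2] "on" : S
      [2,3] "dog" : ((NP/N)/S)\S
  [3,5] S\(N/S)   <
    [3,4] "every" : NP
    [4,5] "gave" : (S\(N/S))\NP

S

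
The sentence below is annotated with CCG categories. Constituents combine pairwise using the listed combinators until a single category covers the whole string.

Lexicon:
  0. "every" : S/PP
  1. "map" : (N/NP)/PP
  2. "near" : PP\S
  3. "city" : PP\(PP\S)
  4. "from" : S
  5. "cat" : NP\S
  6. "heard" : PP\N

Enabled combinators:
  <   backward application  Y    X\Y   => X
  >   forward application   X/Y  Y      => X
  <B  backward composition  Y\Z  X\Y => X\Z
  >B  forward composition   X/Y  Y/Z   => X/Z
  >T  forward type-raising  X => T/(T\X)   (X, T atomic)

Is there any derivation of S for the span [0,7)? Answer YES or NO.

[0,7] S   >
  [0,1] "every" : S/PP
  [1,7] PP   <
    [1,6] N   >
      [1,4] N/NP   >
        [1,2] "map" : (N/NP)/PP
        [2,4] PP   <
          [2,3] "near" : PP\S
          [3,4] "city" : PP\(PP\S)
      [4,6] NP   <
        [4,5] "from" : S
        [5,6] "cat" : NP\S
    [6,7] "heard" : PP\N

YES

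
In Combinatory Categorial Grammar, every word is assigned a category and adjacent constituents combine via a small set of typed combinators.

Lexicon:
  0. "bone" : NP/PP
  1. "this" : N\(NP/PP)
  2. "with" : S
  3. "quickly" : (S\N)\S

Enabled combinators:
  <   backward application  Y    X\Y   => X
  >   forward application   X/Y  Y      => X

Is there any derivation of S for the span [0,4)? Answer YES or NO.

[0,4] S   <
  [0,2] N   <
    [0,1] "bone" : NP/PP
    [1,2] "this" : N\(NP/PP)
  [2,4] S\N   <
    [2,3] "with" : S
    [3,4] "quickly" : (S\N)\S

YES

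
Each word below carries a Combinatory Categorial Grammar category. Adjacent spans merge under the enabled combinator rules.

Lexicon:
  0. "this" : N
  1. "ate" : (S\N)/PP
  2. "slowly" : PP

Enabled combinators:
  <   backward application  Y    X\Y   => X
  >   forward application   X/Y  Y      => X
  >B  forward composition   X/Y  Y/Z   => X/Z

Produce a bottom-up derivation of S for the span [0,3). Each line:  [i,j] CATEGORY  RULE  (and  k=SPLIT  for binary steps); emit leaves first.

[0,1] N  lex  "this"
[1,2] (S\N)/PP  lex  "ate"
[2,3] PP  lex  "slowly"
[1,3] S\N  >  k=2
[0,3] S  <  k=1

[0,3] S   <
  [0,1] "this" : N
  [1,3] S\N   >
    [1,2] "ate" : (S\N)/PP
    [2,3] "slowly" : PP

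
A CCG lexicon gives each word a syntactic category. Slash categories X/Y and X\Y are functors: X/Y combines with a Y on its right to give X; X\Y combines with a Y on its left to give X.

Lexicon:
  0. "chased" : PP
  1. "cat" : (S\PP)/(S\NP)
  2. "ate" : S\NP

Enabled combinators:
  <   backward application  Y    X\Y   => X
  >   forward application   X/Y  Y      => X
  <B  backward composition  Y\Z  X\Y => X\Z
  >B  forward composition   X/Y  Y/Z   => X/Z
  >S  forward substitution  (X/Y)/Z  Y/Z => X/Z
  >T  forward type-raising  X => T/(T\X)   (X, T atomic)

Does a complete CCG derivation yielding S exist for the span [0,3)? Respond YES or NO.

[0,3] S   <
  [0,1] "chased" : PP
  [1,3] S\PP   >
    [1,2] "cat" : (S\PP)/(S\NP)
    [2,3] "ate" : S\NP

YES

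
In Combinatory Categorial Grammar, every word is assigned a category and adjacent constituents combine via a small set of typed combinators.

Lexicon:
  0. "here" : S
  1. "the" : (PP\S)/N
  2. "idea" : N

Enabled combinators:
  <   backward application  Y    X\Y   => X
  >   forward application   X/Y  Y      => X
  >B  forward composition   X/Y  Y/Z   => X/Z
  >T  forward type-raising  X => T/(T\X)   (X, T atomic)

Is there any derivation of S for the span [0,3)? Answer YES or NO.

NO

S (PP\S)/N N
CKY chart[0,3] = {N/(N\PP), NP/(NP\PP), PP, PP/(N\N), PP/(PP\PP), S/(S\PP)}; S ∉ chart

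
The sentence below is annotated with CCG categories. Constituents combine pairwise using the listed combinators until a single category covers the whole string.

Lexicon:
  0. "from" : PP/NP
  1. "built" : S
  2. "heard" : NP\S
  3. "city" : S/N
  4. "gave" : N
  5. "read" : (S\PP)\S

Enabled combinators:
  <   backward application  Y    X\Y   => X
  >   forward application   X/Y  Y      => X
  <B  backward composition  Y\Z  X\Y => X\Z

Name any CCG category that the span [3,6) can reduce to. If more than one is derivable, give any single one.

S\PP

[0,6] S   <
  [0,3] PP   >
    [0,1] "from" : PP/NP
    [1,3] NP   <
      [1,2] "built" : S
      [2,3] "heard" : NP\S
  [3,6] S\PP   <
    [3,5] S   >
      [3,4] "city" : S/N
      [4,5] "gave" : N
    [5,6] "read" : (S\PP)\S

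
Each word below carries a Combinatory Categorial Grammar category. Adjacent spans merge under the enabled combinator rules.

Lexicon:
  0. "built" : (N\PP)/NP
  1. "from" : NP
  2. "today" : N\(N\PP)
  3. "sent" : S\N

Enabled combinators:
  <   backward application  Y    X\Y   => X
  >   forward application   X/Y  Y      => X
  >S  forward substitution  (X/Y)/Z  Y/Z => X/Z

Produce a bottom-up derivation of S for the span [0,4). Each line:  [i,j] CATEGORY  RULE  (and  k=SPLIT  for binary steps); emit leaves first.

[0,4] S   <
  [0,3] N   <
    [0,2] N\PP   >
      [0,1] "built" : (N\PP)/NP
      [1,2] "from" : NP
    [2,3] "today" : N\(N\PP)
  [3,4] "sent" : S\N

[0,1] (N\PP)/NP  lex  "built"
[1,2] NP  lex  "from"
[0,2] N\PP  >  k=1
[2,3] N\(N\PP)  lex  "today"
[0,3] N  <  k=2
[3,4] S\N  lex  "sent"
[0,4] S  <  k=3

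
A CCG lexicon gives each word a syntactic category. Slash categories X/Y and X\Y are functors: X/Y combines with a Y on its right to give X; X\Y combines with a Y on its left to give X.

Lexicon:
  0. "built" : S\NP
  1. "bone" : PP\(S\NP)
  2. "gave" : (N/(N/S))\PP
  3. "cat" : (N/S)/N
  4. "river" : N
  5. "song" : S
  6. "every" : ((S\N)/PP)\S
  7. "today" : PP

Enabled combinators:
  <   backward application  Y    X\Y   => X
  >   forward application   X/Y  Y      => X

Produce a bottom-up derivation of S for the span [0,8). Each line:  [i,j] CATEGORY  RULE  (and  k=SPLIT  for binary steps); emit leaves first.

[0,1] S\NP  lex  "built"
[1,2] PP\(S\NP)  lex  "bone"
[0,2] PP  <  k=1
[2,3] (N/(N/S))\PP  lex  "gave"
[0,3] N/(N/S)  <  k=2
[3,4] (N/S)/N  lex  "cat"
[4,5] N  lex  "river"
[3,5] N/S  >  k=4
[0,5] N  >  k=3
[5,6] S  lex  "song"
[6,7] ((S\N)/PP)\S  lex  "every"
[5,7] (S\N)/PP  <  k=6
[7,8] PP  lex  "today"
[5,8] S\N  >  k=7
[0,8] S  <  k=5

[0,8] S   <
  [0,5] N   >
    [0,3] N/(N/S)   <
      [0,2] PP   <
        [0,1] "built" : S\NP
        [1,2] "bone" : PP\(S\NP)
      [2,3] "gave" : (N/(N/S))\PP
    [3,5] N/S   >
      [3,4] "cat" : (N/S)/N
      [4,5] "river" : N
  [5,8] S\N   >
    [5,7] (S\N)/PP   <
      [5,6] "song" : S
      [6,7] "every" : ((S\N)/PP)\S
    [7,8] "today" : PP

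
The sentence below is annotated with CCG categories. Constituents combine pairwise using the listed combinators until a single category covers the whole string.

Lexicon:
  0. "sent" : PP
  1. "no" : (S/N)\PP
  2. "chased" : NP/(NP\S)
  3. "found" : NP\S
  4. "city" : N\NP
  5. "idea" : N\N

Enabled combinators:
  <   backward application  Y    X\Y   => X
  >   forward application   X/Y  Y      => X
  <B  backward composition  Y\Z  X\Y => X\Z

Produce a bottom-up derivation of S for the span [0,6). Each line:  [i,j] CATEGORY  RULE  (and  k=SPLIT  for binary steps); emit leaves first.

[0,6] S   >
  [0,2] S/N   <
    [0,1] "sent" : PP
    [1,2] "no" : (S/N)\PP
  [2,6] N   <
    [2,4] NP   >
      [2,3] "chased" : NP/(NP\S)
      [3,4] "found" : NP\S
    [4,6] N\NP   <B
      [4,5] "city" : N\NP
      [5,6] "idea" : N\N

[0,1] PP  lex  "sent"
[1,2] (S/N)\PP  lex  "no"
[0,2] S/N  <  k=1
[2,3] NP/(NP\S)  lex  "chased"
[3,4] NP\S  lex  "found"
[2,4] NP  >  k=3
[4,5] N\NP  lex  "city"
[5,6] N\N  lex  "idea"
[4,6] N\NP  <B  k=5
[2,6] N  <  k=4
[0,6] S  >  k=2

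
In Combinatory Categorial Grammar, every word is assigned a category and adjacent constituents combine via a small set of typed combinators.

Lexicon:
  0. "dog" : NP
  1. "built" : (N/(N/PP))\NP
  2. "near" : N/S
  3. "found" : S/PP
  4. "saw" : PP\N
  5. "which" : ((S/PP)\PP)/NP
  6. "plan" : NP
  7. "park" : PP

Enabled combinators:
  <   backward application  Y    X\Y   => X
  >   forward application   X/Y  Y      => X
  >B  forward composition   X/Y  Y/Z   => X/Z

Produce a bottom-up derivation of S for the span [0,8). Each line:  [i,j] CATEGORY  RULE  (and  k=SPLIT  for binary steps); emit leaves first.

[0,8] S   >
  [0,7] S/PP   <
    [0,5] PP   <
      [0,4] N   >
        [0,2] N/(N/PP)   <
          [0,1] "dog" : NP
          [1,2] "built" : (N/(N/PP))\NP
        [2,4] N/PP   >B
          [2,3] "near" : N/S
          [3,4] "found" : S/PP
      [4,5] "saw" : PP\N
    [5,7] (S/PP)\PP   >
      [5,6] "which" : ((S/PP)\PP)/NP
      [6,7] "plan" : NP
  [7,8] "park" : PP

[0,1] NP  lex  "dog"
[1,2] (N/(N/PP))\NP  lex  "built"
[0,2] N/(N/PP)  <  k=1
[2,3] N/S  lex  "near"
[3,4] S/PP  lex  "found"
[2,4] N/PP  >B  k=3
[0,4] N  >  k=2
[4,5] PP\N  lex  "saw"
[0,5] PP  <  k=4
[5,6] ((S/PP)\PP)/NP  lex  "which"
[6,7] NP  lex  "plan"
[5,7] (S/PP)\PP  >  k=6
[0,7] S/PP  <  k=5
[7,8] PP  lex  "park"
[0,8] S  >  k=7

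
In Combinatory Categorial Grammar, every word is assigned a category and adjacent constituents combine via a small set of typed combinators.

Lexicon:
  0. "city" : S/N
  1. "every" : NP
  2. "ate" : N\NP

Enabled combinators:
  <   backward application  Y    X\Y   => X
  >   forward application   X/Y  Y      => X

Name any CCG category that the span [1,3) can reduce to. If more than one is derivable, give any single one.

[0,3] S   >
  [0,1] "city" : S/N
  [1,3] N   <
    [1,2] "every" : NP
    [2,3] "ate" : N\NP

N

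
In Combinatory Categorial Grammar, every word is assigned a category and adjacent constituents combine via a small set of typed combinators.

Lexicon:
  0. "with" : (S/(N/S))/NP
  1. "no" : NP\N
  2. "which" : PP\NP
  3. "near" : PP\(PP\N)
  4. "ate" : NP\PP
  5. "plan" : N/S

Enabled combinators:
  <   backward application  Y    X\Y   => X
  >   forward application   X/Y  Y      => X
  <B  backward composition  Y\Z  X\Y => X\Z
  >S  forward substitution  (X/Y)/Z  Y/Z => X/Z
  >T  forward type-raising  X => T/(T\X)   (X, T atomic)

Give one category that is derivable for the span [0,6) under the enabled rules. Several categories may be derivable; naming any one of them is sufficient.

[0,6] S   >
  [0,5] S/(N/S)   >
    [0,1] "with" : (S/(N/S))/NP
    [1,5] NP   <
      [1,4] PP   <
        [1,3] PP\N   <B
          [1,2] "no" : NP\N
          [2,3] "which" : PP\NP
        [3,4] "near" : PP\(PP\N)
      [4,5] "ate" : NP\PP
  [5,6] "plan" : N/S

S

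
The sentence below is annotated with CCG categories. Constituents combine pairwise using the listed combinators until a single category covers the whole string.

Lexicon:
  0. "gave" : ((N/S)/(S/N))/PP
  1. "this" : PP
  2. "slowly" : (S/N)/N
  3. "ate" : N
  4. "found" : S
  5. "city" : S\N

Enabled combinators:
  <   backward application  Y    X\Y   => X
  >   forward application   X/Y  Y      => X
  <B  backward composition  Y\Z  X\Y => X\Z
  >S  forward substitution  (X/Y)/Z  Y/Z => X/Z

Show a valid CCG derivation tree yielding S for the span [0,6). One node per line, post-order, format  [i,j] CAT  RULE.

[0,1] ((N/S)/(S/N))/PP  lex  "gave"
[1,2] PP  lex  "this"
[0,2] (N/S)/(S/N)  >  k=1
[2,3] (S/N)/N  lex  "slowly"
[3,4] N  lex  "ate"
[2,4] S/N  >  k=3
[0,4] N/S  >  k=2
[4,5] S  lex  "found"
[0,5] N  >  k=4
[5,6] S\N  lex  "city"
[0,6] S  <  k=5

[0,6] S   <
  [0,5] N   >
    [0,4] N/S   >
      [0,2] (N/S)/(S/N)   >
        [0,1] "gave" : ((N/S)/(S/N))/PP
        [1,2] "this" : PP
      [2,4] S/N   >
        [2,3] "slowly" : (S/N)/N
        [3,4] "ate" : N
    [4,5] "found" : S
  [5,6] "city" : S\N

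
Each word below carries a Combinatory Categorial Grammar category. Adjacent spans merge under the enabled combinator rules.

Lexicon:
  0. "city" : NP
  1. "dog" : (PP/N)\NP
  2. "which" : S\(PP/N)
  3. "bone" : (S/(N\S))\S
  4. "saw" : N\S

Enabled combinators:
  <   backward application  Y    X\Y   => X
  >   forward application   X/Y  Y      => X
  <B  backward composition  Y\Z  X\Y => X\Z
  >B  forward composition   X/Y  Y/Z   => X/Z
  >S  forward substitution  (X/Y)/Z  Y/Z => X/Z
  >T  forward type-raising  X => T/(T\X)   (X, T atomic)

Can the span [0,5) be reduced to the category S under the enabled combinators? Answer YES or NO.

YES

[0,5] S   >
  [0,4] S/(N\S)   <
    [0,3] S   <
      [0,1] "city" : NP
      [1,3] S\NP   <B
        [1,2] "dog" : (PP/N)\NP
        [2,3] "which" : S\(PP/N)
    [3,4] "bone" : (S/(N\S))\S
  [4,5] "saw" : N\S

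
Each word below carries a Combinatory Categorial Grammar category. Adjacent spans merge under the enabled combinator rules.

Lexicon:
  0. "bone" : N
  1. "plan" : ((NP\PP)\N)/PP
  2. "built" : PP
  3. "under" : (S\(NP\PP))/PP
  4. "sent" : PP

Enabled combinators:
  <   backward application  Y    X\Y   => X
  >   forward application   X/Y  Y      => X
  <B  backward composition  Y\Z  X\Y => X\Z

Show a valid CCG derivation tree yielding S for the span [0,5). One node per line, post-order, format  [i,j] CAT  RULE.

[0,1] N  lex  "bone"
[1,2] ((NP\PP)\N)/PP  lex  "plan"
[2,3] PP  lex  "built"
[1,3] (NP\PP)\N  >  k=2
[0,3] NP\PP  <  k=1
[3,4] (S\(NP\PP))/PP  lex  "under"
[4,5] PP  lex  "sent"
[3,5] S\(NP\PP)  >  k=4
[0,5] S  <  k=3

[0,5] S   <
  [0,3] NP\PP   <
    [0,1] "bone" : N
    [1,3] (NP\PP)\N   >
      [1,2] "plan" : ((NP\PP)\N)/PP
      [2,3] "built" : PP
  [3,5] S\(NP\PP)   >
    [3,4] "under" : (S\(NP\PP))/PP
    [4,5] "sent" : PP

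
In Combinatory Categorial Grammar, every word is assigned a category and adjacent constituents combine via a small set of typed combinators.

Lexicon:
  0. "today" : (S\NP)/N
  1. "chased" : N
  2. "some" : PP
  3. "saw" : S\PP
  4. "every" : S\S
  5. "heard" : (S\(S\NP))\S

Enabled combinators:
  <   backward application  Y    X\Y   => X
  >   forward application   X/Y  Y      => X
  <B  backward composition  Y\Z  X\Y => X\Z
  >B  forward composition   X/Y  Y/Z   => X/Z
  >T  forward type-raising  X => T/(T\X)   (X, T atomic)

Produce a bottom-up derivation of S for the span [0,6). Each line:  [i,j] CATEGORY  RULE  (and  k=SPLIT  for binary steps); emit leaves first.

[0,6] S   <
  [0,2] S\NP   >
    [0,1] "today" : (S\NP)/N
    [1,2] "chased" : N
  [2,6] S\(S\NP)   <
    [2,5] S   >
      [2,3] S/(S\PP)   >T
        [2,3] "some" : PP
      [3,5] S\PP   <B
        [3,4] "saw" : S\PP
        [4,5] "every" : S\S
    [5,6] "heard" : (S\(S\NP))\S

[0,1] (S\NP)/N  lex  "today"
[1,2] N  lex  "chased"
[0,2] S\NP  >  k=1
[2,3] PP  lex  "some"
[2,3] S/(S\PP)  >T
[3,4] S\PP  lex  "saw"
[4,5] S\S  lex  "every"
[3,5] S\PP  <B  k=4
[2,5] S  >  k=3
[5,6] (S\(S\NP))\S  lex  "heard"
[2,6] S\(S\NP)  <  k=5
[0,6] S  <  k=2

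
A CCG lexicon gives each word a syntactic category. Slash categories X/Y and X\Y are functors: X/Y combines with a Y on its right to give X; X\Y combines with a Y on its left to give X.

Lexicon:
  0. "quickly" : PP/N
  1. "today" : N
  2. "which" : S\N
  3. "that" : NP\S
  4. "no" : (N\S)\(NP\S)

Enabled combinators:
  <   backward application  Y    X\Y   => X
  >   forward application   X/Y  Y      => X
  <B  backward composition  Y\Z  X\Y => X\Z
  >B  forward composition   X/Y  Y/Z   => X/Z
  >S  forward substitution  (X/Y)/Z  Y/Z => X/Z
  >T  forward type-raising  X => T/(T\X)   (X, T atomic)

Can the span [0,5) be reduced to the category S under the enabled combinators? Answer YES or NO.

PP/N N S\N NP\S (N\S)\(NP\S)
CKY chart[0,5] = {N/(N\PP), NP/(NP\PP), PP, PP/(N\N), PP/(PP\PP), S/(S\PP)}; S ∉ chart

NO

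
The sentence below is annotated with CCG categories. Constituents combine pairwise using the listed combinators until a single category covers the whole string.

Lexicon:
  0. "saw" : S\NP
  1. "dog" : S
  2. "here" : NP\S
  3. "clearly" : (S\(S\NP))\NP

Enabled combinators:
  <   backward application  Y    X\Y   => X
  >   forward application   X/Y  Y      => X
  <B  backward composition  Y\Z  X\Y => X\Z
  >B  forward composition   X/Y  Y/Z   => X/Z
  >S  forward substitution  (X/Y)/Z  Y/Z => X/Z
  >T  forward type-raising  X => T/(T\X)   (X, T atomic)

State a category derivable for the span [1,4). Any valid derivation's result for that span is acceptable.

[0,4] S   <
  [0,1] "saw" : S\NP
  [1,4] S\(S\NP)   <
    [1,3] NP   >
      [1,2] NP/(NP\S)   >T
        [1,2] "dog" : S
      [2,3] "here" : NP\S
    [3,4] "clearly" : (S\(S\NP))\NP

S\(S\NP)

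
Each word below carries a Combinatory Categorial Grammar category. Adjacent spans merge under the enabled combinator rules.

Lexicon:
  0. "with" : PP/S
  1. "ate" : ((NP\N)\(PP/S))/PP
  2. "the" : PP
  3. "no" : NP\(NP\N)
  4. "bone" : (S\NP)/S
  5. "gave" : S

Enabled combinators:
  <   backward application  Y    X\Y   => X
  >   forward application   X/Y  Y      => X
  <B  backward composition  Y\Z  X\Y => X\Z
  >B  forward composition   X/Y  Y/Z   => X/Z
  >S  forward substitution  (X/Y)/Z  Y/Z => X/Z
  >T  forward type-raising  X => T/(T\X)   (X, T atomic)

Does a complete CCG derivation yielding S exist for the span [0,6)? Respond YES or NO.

[0,6] S   <
  [0,4] NP   <
    [0,3] NP\N   <
      [0,1] "with" : PP/S
      [1,3] (NP\N)\(PP/S)   >
        [1,2] "ate" : ((NP\N)\(PP/S))/PP
        [2,3] "the" : PP
    [3,4] "no" : NP\(NP\N)
  [4,6] S\NP   >
    [4,5] "bone" : (S\NP)/S
    [5,6] "gave" : S

YES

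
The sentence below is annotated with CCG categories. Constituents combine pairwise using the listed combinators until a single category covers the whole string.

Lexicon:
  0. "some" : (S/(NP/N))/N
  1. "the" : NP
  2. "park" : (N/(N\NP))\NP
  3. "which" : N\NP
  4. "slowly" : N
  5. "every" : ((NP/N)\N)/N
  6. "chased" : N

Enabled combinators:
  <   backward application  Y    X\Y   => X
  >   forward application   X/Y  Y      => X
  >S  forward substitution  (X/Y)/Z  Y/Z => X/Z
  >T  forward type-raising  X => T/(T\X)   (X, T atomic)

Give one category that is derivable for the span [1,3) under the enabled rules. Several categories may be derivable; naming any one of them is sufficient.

N/(N\NP)

[0,7] S   >
  [0,4] S/(NP/N)   >
    [0,1] "some" : (S/(NP/N))/N
    [1,4] N   >
      [1,3] N/(N\NP)   <
        [1,2] "the" : NP
        [2,3] "park" : (N/(N\NP))\NP
      [3,4] "which" : N\NP
  [4,7] NP/N   <
    [4,5] "slowly" : N
    [5,7] (NP/N)\N   >
      [5,6] "every" : ((NP/N)\N)/N
      [6,7] "chased" : N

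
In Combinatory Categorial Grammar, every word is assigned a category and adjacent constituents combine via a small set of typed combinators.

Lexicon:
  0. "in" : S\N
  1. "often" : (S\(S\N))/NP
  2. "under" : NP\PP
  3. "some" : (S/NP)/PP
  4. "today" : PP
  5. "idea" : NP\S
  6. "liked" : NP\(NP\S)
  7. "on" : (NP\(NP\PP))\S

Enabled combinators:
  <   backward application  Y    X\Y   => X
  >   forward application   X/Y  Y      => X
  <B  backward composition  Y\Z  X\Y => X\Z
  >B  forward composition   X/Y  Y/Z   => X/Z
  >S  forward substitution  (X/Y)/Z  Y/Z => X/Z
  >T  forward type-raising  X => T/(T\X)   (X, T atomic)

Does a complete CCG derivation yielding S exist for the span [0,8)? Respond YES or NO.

[0,8] S   <
  [0,1] "in" : S\N
  [1,8] S\(S\N)   >
    [1,2] "often" : (S\(S\N))/NP
    [2,8] NP   <
      [2,3] "under" : NP\PP
      [3,8] NP\(NP\PP)   <
        [3,7] S   >
          [3,5] S/NP   >
            [3,4] "some" : (S/NP)/PP
            [4,5] "today" : PP
          [5,7] NP   <
            [5,6] "idea" : NP\S
            [6,7] "liked" : NP\(NP\S)
        [7,8] "on" : (NP\(NP\PP))\S

YES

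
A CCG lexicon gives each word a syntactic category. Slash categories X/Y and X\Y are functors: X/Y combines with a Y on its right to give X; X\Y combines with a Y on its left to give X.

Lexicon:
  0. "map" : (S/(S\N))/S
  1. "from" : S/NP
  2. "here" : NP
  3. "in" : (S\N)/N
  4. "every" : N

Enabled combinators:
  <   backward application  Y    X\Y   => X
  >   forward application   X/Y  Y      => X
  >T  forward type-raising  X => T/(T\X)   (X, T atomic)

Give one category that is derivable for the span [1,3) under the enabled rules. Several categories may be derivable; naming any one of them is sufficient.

[0,5] S   >
  [0,3] S/(S\N)   >
    [0,1] "map" : (S/(S\N))/S
    [1,3] S   >
      [1,2] "from" : S/NP
      [2,3] "here" : NP
  [3,5] S\N   >
    [3,4] "in" : (S\N)/N
    [4,5] "every" : N

S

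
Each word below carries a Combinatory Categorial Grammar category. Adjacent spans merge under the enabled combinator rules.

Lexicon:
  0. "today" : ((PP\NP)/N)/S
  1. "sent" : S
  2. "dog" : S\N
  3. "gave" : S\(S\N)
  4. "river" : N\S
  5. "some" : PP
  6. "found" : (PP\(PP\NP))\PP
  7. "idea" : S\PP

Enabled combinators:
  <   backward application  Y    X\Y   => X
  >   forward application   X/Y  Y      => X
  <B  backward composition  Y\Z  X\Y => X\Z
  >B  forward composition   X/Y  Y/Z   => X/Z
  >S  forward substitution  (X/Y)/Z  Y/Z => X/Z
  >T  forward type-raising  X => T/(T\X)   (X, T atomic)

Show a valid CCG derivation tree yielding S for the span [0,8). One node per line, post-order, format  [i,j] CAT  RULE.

[0,1] ((PP\NP)/N)/S  lex  "today"
[1,2] S  lex  "sent"
[0,2] (PP\NP)/N  >  k=1
[2,3] S\N  lex  "dog"
[3,4] S\(S\N)  lex  "gave"
[2,4] S  <  k=3
[4,5] N\S  lex  "river"
[2,5] N  <  k=4
[0,5] PP\NP  >  k=2
[5,6] PP  lex  "some"
[6,7] (PP\(PP\NP))\PP  lex  "found"
[5,7] PP\(PP\NP)  <  k=6
[0,7] PP  <  k=5
[7,8] S\PP  lex  "idea"
[0,8] S  <  k=7

[0,8] S   <
  [0,7] PP   <
    [0,5] PP\NP   >
      [0,2] (PP\NP)/N   >
        [0,1] "today" : ((PP\NP)/N)/S
        [1,2] "sent" : S
      [2,5] N   <
        [2,4] S   <
          [2,3] "dog" : S\N
          [3,4] "gave" : S\(S\N)
        [4,5] "river" : N\S
    [5,7] PP\(PP\NP)   <
      [5,6] "some" : PP
      [6,7] "found" : (PP\(PP\NP))\PP
  [7,8] "idea" : S\PP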